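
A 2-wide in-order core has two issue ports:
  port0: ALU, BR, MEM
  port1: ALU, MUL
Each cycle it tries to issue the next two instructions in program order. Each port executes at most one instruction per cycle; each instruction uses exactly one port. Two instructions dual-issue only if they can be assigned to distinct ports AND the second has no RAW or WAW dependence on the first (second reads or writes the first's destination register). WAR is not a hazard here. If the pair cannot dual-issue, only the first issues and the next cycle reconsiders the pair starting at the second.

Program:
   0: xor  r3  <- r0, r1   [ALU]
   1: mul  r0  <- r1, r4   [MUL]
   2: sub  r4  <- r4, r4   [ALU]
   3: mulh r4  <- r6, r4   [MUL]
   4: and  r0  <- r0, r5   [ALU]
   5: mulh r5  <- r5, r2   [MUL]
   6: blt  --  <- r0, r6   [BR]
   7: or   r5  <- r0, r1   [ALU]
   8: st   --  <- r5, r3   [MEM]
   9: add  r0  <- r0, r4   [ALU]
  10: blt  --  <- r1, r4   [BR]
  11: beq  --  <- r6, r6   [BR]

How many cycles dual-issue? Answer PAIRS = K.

PAIRS = 4

0. xor.ALU+mul.MUL @i0,i1  | dual
1. sub.ALU @i2  | RAW+WAW r4
2. mulh.MUL+and.ALU @i3,i4  | dual
3. mulh.MUL+blt.BR @i5,i6  | dual
4. or.ALU @i7  | RAW r5
5. st.MEM+add.ALU @i8,i9  | dual
6. blt.BR @i10  | no-port BR/BR
7. beq.BR @i11  | tail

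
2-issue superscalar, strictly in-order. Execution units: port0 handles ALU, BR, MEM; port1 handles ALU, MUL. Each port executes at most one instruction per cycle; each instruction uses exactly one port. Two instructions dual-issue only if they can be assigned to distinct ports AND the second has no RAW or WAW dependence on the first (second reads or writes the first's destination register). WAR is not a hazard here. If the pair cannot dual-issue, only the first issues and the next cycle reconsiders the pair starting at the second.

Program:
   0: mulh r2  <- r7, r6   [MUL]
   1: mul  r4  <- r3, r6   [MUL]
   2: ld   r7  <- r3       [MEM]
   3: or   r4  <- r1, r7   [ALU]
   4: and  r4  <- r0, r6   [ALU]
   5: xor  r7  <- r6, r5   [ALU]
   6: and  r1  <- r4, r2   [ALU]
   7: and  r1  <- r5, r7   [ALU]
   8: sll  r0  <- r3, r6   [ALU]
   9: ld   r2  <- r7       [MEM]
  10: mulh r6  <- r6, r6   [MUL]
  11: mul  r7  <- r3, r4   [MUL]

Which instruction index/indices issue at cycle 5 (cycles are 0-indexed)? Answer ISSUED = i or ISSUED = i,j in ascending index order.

ISSUED = 7,8

c0: i0 mulh  no-port MUL/MUL
c1: i1,i2 mul+ld  dual
c2: i3 or  WAW r4
c3: i4,i5 and+xor  dual
c4: i6 and  WAW r1
c5: i7,i8 and+sll  dual
c6: i9,i10 ld+mulh  dual
c7: i11 mul  tail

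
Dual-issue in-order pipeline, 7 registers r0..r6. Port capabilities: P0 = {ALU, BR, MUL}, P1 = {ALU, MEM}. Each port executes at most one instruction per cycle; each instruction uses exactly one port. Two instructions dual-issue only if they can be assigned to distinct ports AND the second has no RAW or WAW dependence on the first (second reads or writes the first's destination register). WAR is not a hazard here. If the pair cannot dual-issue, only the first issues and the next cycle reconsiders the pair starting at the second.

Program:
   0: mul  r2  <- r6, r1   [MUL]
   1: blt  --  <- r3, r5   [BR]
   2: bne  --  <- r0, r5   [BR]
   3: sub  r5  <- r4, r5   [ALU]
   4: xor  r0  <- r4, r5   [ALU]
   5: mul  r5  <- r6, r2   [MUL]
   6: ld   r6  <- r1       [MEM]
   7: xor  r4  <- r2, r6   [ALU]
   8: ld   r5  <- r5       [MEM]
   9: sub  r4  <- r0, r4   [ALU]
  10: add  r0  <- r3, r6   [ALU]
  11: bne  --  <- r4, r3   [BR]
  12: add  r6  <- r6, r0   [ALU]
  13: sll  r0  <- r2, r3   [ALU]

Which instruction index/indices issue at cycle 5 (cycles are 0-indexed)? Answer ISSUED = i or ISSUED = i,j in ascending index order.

[0] i0  mul.MUL  -- no-port MUL/BR
[1] i1  blt.BR  -- no-port BR/BR
[2] i2,i3  bne.BR sub.ALU  -- 2-wide
[3] i4,i5  xor.ALU mul.MUL  -- 2-wide
[4] i6  ld.MEM  -- RAW r6
[5] i7,i8  xor.ALU ld.MEM  -- 2-wide
[6] i9,i10  sub.ALU add.ALU  -- 2-wide
[7] i11,i12  bne.BR add.ALU  -- 2-wide
[8] i13  sll.ALU  -- tail

ISSUED = 7,8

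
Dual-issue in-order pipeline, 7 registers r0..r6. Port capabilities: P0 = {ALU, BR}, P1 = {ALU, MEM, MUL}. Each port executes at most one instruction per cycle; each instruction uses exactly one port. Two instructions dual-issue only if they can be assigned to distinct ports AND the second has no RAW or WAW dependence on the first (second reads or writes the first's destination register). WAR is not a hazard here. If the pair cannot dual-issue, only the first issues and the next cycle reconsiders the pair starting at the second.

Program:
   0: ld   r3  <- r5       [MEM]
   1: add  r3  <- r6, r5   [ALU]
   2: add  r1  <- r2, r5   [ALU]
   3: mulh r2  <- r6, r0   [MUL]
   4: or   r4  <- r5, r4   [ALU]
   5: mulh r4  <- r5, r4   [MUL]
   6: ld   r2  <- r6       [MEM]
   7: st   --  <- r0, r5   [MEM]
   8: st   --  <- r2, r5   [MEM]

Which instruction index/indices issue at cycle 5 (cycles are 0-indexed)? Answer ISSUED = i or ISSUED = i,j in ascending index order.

ISSUED = 7

#0 head=0: ld i0 WAW r3
#1 head=1: add+add i1&i2 2-wide
#2 head=3: mulh+or i3&i4 2-wide
#3 head=5: mulh i5 no-port MUL/MEM
#4 head=6: ld i6 no-port MEM/MEM
#5 head=7: st i7 no-port MEM/MEM
#6 head=8: st i8 tail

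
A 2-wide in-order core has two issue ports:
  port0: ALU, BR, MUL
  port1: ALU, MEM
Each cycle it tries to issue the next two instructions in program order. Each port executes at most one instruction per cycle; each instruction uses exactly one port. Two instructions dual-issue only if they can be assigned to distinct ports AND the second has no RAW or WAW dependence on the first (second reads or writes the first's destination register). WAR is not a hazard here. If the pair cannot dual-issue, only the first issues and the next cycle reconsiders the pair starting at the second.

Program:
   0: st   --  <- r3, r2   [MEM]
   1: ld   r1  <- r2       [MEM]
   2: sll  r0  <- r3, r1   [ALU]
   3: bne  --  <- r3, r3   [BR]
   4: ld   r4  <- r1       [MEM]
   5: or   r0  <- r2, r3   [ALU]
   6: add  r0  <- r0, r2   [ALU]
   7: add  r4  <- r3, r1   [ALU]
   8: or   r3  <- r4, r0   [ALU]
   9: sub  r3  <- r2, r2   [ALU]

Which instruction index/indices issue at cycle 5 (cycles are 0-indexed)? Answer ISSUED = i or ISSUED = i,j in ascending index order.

[0] i0  st  -- no-port MEM/MEM
[1] i1  ld  -- RAW r1
[2] i2,i3  sll/bne  -- dual
[3] i4,i5  ld/or  -- dual
[4] i6,i7  add/add  -- dual
[5] i8  or  -- WAW r3
[6] i9  sub  -- tail

ISSUED = 8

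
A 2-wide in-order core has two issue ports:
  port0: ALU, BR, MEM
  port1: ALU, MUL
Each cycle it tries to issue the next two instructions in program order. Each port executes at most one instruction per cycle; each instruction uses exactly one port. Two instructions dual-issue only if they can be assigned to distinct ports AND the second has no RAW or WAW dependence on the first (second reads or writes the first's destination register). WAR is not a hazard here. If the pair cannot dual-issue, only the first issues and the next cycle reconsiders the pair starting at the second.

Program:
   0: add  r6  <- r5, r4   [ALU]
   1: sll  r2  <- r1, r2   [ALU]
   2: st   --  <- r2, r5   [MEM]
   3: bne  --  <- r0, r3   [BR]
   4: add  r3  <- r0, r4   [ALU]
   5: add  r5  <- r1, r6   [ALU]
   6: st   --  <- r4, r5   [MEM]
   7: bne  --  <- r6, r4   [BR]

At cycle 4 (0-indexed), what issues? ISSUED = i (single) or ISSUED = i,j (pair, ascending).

ISSUED = 6

#0 head=0: add.ALU/sll.ALU i0,i1 dual
#1 head=2: st.MEM i2 no-port MEM/BR
#2 head=3: bne.BR/add.ALU i3,i4 dual
#3 head=5: add.ALU i5 RAW r5
#4 head=6: st.MEM i6 no-port MEM/BR
#5 head=7: bne.BR i7 tail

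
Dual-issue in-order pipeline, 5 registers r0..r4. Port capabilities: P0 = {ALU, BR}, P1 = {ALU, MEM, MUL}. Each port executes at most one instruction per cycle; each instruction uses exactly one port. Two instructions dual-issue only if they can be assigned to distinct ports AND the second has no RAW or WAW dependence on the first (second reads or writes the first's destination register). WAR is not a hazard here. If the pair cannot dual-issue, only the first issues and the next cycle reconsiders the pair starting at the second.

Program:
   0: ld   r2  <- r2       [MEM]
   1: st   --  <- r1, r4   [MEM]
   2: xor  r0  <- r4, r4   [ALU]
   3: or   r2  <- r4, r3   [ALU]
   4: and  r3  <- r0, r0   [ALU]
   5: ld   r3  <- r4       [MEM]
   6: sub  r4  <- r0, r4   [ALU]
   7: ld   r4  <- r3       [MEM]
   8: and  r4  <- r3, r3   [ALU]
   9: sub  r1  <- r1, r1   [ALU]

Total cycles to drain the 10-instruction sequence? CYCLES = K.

CYCLES = 6

  cy0 -> i0 (ld) no-port MEM/MEM
  cy1 -> i1/i2 (st xor) pair
  cy2 -> i3/i4 (or and) pair
  cy3 -> i5/i6 (ld sub) pair
  cy4 -> i7 (ld) WAW r4
  cy5 -> i8/i9 (and sub) pair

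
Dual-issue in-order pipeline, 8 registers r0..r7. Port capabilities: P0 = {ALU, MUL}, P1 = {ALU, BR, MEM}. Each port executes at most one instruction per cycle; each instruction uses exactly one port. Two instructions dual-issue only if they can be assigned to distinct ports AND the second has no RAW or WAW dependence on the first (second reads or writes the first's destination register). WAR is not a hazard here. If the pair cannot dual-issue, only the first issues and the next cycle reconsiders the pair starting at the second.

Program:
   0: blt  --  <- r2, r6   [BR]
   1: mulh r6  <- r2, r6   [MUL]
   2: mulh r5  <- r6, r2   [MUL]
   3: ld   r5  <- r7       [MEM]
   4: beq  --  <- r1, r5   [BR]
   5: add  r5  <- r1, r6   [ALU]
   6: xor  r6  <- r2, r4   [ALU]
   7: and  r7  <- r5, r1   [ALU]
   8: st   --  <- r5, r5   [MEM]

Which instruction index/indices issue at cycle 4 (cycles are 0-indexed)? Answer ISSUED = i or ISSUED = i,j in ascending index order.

  cy0 -> i0,i1 (blt.BR;mulh.MUL) pair
  cy1 -> i2 (mulh.MUL) WAW r5
  cy2 -> i3 (ld.MEM) no-port MEM/BR
  cy3 -> i4,i5 (beq.BR;add.ALU) pair
  cy4 -> i6,i7 (xor.ALU;and.ALU) pair
  cy5 -> i8 (st.MEM) tail

ISSUED = 6,7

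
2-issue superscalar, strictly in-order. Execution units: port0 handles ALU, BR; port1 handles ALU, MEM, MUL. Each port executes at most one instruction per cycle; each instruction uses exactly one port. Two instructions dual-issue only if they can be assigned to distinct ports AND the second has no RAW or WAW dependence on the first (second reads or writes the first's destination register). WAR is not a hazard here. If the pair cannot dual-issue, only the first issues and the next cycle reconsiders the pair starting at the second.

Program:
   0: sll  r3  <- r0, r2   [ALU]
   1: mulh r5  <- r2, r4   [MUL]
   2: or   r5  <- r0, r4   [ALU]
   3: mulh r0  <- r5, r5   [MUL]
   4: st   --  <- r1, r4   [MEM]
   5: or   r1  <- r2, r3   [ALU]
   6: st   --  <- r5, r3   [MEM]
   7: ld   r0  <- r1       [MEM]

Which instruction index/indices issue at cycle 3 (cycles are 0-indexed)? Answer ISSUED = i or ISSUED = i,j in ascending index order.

ISSUED = 4,5

  cy0 -> i0/i1 (sll/mulh) pair
  cy1 -> i2 (or) RAW r5
  cy2 -> i3 (mulh) no-port MUL/MEM
  cy3 -> i4/i5 (st/or) pair
  cy4 -> i6 (st) no-port MEM/MEM
  cy5 -> i7 (ld) tail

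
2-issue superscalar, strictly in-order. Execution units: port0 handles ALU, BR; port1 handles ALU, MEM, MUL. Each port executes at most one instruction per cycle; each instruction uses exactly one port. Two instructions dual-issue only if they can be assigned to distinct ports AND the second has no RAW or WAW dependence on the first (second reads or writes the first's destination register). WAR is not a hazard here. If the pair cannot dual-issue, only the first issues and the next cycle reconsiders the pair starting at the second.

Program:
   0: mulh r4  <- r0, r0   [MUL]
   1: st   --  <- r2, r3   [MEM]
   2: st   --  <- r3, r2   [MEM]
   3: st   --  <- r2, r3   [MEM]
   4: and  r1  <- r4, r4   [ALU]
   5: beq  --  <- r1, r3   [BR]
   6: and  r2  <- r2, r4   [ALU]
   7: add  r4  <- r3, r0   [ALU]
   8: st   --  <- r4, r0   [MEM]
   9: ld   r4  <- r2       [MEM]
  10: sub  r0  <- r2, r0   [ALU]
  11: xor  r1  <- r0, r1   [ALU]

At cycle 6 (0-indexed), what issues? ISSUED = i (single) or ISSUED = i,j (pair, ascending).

c0: i0 mulh.MUL  no-port MUL/MEM
c1: i1 st.MEM  no-port MEM/MEM
c2: i2 st.MEM  no-port MEM/MEM
c3: i3/i4 st.MEM and.ALU  2-wide
c4: i5/i6 beq.BR and.ALU  2-wide
c5: i7 add.ALU  RAW r4
c6: i8 st.MEM  no-port MEM/MEM
c7: i9/i10 ld.MEM sub.ALU  2-wide
c8: i11 xor.ALU  tail

ISSUED = 8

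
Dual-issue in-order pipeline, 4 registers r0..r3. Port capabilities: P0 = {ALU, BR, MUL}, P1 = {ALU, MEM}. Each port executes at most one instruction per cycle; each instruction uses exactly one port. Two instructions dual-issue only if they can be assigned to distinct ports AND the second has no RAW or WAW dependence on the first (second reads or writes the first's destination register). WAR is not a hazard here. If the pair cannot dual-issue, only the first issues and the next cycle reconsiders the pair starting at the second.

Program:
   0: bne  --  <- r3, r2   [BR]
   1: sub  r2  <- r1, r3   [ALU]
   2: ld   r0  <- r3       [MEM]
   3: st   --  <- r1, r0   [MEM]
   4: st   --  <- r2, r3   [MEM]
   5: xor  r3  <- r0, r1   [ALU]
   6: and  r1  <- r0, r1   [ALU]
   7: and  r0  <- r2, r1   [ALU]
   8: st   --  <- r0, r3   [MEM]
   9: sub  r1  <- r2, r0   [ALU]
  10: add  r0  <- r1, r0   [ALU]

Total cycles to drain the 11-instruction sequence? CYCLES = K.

CYCLES = 8

0. bne.BR/sub.ALU @i0,i1  | 2-wide
1. ld.MEM @i2  | no-port MEM/MEM
2. st.MEM @i3  | no-port MEM/MEM
3. st.MEM/xor.ALU @i4,i5  | 2-wide
4. and.ALU @i6  | RAW r1
5. and.ALU @i7  | RAW r0
6. st.MEM/sub.ALU @i8,i9  | 2-wide
7. add.ALU @i10  | tail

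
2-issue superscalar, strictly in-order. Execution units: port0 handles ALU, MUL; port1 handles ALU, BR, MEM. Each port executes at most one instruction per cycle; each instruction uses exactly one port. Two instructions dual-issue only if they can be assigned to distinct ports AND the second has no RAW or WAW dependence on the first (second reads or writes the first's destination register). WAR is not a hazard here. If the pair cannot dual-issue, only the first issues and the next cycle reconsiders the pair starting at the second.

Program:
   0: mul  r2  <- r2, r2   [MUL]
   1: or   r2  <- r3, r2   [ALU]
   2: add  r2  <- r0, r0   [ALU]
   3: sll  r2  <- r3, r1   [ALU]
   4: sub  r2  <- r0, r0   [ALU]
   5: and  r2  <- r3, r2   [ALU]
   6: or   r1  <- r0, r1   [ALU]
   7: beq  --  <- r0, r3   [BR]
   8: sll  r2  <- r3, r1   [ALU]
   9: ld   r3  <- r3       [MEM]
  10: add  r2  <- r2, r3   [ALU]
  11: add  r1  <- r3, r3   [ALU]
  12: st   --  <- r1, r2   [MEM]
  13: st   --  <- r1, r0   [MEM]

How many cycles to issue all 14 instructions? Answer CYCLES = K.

[0] i0  mul.MUL  -- RAW+WAW r2
[1] i1  or.ALU  -- WAW r2
[2] i2  add.ALU  -- WAW r2
[3] i3  sll.ALU  -- WAW r2
[4] i4  sub.ALU  -- RAW+WAW r2
[5] i5,i6  and.ALU or.ALU  -- dual
[6] i7,i8  beq.BR sll.ALU  -- dual
[7] i9  ld.MEM  -- RAW r3
[8] i10,i11  add.ALU add.ALU  -- dual
[9] i12  st.MEM  -- no-port MEM/MEM
[10] i13  st.MEM  -- tail

CYCLES = 11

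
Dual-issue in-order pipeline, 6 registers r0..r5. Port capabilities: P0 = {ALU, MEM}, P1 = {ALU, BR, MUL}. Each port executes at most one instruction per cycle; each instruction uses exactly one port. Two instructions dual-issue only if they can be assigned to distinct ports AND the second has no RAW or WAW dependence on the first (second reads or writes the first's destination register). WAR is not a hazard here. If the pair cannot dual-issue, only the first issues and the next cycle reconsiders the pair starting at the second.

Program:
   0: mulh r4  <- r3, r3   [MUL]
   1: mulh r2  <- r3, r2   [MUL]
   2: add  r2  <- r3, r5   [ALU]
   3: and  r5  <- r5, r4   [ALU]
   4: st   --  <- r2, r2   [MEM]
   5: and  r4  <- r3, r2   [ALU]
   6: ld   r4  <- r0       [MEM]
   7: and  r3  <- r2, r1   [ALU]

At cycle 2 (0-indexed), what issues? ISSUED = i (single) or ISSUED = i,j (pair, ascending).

#0 head=0: mulh i0 no-port MUL/MUL
#1 head=1: mulh i1 WAW r2
#2 head=2: add/and i2&i3 2-wide
#3 head=4: st/and i4&i5 2-wide
#4 head=6: ld/and i6&i7 2-wide

ISSUED = 2,3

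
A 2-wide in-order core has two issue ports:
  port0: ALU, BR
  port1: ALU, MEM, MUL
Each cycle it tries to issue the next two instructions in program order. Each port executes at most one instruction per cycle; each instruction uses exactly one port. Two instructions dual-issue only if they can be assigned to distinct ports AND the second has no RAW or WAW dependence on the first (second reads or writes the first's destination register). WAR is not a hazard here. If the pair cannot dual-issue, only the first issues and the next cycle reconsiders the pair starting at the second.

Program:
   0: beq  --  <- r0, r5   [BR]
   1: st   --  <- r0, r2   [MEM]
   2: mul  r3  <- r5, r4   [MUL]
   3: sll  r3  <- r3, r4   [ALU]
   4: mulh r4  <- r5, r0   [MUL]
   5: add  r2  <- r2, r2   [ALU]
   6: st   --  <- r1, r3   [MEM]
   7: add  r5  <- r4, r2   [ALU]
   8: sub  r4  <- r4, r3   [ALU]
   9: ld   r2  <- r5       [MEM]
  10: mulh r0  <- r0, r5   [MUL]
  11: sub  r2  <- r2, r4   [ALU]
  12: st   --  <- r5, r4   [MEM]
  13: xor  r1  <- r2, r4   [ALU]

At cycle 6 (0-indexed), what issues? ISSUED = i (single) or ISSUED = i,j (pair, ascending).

ISSUED = 10,11

#0 head=0: beq.BR+st.MEM i0/i1 2-wide
#1 head=2: mul.MUL i2 RAW+WAW r3
#2 head=3: sll.ALU+mulh.MUL i3/i4 2-wide
#3 head=5: add.ALU+st.MEM i5/i6 2-wide
#4 head=7: add.ALU+sub.ALU i7/i8 2-wide
#5 head=9: ld.MEM i9 no-port MEM/MUL
#6 head=10: mulh.MUL+sub.ALU i10/i11 2-wide
#7 head=12: st.MEM+xor.ALU i12/i13 2-wide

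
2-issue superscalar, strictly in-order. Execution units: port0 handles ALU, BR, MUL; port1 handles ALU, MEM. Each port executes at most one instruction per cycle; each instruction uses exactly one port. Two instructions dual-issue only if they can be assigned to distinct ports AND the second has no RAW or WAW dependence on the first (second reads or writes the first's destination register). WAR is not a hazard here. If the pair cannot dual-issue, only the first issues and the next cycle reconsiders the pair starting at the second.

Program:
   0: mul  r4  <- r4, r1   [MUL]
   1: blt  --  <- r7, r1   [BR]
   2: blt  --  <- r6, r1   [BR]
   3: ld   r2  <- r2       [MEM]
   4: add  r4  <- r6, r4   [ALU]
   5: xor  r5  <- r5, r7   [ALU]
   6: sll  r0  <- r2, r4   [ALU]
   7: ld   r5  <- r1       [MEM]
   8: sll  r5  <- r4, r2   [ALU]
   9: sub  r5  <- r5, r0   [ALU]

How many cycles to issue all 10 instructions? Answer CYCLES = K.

0. mul @i0  | no-port MUL/BR
1. blt @i1  | no-port BR/BR
2. blt+ld @i2&i3  | pair
3. add+xor @i4&i5  | pair
4. sll+ld @i6&i7  | pair
5. sll @i8  | RAW+WAW r5
6. sub @i9  | tail

CYCLES = 7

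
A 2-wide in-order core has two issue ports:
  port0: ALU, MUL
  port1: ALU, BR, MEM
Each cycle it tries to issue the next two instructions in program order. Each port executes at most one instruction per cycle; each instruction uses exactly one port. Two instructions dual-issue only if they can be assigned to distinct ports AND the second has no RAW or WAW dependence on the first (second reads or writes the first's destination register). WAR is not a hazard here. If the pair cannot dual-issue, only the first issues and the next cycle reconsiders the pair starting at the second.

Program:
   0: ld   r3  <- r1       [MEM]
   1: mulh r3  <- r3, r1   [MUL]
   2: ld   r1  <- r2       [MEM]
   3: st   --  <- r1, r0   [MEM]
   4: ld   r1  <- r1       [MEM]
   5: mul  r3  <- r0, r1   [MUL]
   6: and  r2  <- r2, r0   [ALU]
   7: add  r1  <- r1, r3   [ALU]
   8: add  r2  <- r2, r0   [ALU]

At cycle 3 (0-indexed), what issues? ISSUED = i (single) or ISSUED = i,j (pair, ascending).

[0] i0  ld.MEM  -- RAW+WAW r3
[1] i1/i2  mulh.MUL/ld.MEM  -- 2-wide
[2] i3  st.MEM  -- no-port MEM/MEM
[3] i4  ld.MEM  -- RAW r1
[4] i5/i6  mul.MUL/and.ALU  -- 2-wide
[5] i7/i8  add.ALU/add.ALU  -- 2-wide

ISSUED = 4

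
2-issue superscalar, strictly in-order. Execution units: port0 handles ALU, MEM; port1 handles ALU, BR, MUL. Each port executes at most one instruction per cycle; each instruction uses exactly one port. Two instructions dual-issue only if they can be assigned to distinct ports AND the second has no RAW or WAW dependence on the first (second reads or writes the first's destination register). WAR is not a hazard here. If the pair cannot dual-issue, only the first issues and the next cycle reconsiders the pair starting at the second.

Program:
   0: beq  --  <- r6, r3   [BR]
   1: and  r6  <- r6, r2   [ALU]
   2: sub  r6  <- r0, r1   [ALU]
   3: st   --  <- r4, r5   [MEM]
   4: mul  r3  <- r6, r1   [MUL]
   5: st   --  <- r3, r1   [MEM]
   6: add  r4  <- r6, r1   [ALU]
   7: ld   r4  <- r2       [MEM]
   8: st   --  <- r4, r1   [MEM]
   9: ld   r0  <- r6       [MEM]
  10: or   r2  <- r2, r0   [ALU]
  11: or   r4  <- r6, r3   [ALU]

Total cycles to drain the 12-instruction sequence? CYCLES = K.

t=0 i0,i1:beq.BR and.ALU ; dual
t=1 i2,i3:sub.ALU st.MEM ; dual
t=2 i4:mul.MUL ; RAW r3
t=3 i5,i6:st.MEM add.ALU ; dual
t=4 i7:ld.MEM ; no-port MEM/MEM
t=5 i8:st.MEM ; no-port MEM/MEM
t=6 i9:ld.MEM ; RAW r0
t=7 i10,i11:or.ALU or.ALU ; dual

CYCLES = 8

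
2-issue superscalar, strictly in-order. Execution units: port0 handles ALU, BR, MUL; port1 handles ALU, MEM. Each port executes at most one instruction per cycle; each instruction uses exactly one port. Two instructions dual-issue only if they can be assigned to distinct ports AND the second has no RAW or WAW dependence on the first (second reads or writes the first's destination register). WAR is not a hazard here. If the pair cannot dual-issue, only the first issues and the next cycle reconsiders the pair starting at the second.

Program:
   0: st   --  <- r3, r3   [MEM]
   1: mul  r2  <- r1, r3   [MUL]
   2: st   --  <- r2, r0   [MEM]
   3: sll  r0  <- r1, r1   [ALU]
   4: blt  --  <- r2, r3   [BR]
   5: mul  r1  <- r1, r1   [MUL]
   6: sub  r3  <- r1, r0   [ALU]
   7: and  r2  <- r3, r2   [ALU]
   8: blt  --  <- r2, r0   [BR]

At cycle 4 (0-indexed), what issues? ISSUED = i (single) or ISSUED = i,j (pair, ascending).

ISSUED = 6

#0 head=0: st;mul i0/i1 2-wide
#1 head=2: st;sll i2/i3 2-wide
#2 head=4: blt i4 no-port BR/MUL
#3 head=5: mul i5 RAW r1
#4 head=6: sub i6 RAW r3
#5 head=7: and i7 RAW r2
#6 head=8: blt i8 tail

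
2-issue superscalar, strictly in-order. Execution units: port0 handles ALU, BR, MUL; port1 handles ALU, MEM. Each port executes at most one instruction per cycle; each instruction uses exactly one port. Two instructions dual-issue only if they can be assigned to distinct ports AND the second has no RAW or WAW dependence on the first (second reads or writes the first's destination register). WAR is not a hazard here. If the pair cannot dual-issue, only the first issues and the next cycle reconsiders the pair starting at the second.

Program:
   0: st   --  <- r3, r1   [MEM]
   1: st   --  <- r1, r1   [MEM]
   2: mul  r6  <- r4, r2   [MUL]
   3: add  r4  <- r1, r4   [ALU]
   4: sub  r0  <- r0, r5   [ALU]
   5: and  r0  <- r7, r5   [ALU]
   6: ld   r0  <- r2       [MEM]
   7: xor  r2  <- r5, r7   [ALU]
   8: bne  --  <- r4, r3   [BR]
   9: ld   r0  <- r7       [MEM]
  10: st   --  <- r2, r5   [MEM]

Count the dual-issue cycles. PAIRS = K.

t=0 i0:st ; no-port MEM/MEM
t=1 i1,i2:st+mul ; dual
t=2 i3,i4:add+sub ; dual
t=3 i5:and ; WAW r0
t=4 i6,i7:ld+xor ; dual
t=5 i8,i9:bne+ld ; dual
t=6 i10:st ; tail

PAIRS = 4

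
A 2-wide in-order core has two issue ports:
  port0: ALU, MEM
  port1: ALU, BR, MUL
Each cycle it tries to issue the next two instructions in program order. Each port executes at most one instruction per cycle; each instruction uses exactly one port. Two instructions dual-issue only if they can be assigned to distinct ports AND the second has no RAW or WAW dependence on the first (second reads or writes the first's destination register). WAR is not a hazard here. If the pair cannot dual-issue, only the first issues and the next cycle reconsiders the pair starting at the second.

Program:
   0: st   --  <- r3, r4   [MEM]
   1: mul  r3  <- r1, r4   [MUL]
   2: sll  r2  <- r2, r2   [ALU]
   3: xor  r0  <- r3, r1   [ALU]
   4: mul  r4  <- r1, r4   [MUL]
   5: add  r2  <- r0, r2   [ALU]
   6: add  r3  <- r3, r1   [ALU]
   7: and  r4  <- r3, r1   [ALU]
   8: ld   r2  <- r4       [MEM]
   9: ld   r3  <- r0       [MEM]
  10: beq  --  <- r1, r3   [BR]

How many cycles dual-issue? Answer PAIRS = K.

[0] i0,i1  st+mul  -- dual
[1] i2,i3  sll+xor  -- dual
[2] i4,i5  mul+add  -- dual
[3] i6  add  -- RAW r3
[4] i7  and  -- RAW r4
[5] i8  ld  -- no-port MEM/MEM
[6] i9  ld  -- RAW r3
[7] i10  beq  -- tail

PAIRS = 3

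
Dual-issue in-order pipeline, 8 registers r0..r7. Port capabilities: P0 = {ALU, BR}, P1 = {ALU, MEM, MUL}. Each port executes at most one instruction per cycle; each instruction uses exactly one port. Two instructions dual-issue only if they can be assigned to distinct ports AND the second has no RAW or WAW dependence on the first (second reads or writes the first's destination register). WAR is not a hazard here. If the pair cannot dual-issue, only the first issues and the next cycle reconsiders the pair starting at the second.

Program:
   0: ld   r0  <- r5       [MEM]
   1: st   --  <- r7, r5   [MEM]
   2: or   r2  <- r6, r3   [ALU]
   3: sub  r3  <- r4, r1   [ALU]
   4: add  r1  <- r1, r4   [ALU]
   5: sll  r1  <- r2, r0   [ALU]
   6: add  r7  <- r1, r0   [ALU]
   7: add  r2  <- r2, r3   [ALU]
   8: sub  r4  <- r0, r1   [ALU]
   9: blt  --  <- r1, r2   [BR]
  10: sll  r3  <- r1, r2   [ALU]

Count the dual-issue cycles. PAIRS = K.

#0 head=0: ld i0 no-port MEM/MEM
#1 head=1: st or i1,i2 dual
#2 head=3: sub add i3,i4 dual
#3 head=5: sll i5 RAW r1
#4 head=6: add add i6,i7 dual
#5 head=8: sub blt i8,i9 dual
#6 head=10: sll i10 tail

PAIRS = 4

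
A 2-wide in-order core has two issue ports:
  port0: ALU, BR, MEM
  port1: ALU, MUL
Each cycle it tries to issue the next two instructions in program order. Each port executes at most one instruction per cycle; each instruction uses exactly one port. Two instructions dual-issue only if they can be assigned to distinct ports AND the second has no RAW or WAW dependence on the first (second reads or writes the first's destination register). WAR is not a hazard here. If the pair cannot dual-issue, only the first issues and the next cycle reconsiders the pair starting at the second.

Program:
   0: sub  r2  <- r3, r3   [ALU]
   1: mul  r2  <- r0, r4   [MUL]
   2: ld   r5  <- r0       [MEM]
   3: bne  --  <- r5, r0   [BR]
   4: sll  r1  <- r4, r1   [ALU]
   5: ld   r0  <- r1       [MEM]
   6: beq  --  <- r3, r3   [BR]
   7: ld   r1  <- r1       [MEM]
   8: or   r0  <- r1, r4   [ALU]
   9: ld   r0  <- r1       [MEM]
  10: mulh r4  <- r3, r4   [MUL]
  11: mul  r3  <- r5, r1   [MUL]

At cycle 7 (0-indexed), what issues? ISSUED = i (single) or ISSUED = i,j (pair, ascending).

ISSUED = 9,10

0. sub.ALU @i0  | WAW r2
1. mul.MUL+ld.MEM @i1,i2  | 2-wide
2. bne.BR+sll.ALU @i3,i4  | 2-wide
3. ld.MEM @i5  | no-port MEM/BR
4. beq.BR @i6  | no-port BR/MEM
5. ld.MEM @i7  | RAW r1
6. or.ALU @i8  | WAW r0
7. ld.MEM+mulh.MUL @i9,i10  | 2-wide
8. mul.MUL @i11  | tail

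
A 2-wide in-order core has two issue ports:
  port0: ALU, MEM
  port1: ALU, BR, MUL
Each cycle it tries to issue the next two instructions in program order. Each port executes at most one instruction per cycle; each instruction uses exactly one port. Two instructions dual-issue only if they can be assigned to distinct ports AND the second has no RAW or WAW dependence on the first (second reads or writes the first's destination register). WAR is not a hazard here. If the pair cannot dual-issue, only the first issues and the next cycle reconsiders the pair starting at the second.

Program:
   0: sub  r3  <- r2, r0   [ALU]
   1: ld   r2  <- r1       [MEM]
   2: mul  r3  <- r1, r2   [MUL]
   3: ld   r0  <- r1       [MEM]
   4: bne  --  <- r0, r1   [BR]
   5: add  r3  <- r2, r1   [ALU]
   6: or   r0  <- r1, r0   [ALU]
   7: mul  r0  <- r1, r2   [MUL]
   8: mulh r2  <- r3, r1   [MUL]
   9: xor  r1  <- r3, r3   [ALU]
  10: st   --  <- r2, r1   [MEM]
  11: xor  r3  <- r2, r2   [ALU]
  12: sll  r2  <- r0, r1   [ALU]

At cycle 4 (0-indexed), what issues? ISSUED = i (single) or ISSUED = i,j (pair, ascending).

ISSUED = 7

t=0 i0,i1:sub.ALU;ld.MEM ; dual
t=1 i2,i3:mul.MUL;ld.MEM ; dual
t=2 i4,i5:bne.BR;add.ALU ; dual
t=3 i6:or.ALU ; WAW r0
t=4 i7:mul.MUL ; no-port MUL/MUL
t=5 i8,i9:mulh.MUL;xor.ALU ; dual
t=6 i10,i11:st.MEM;xor.ALU ; dual
t=7 i12:sll.ALU ; tail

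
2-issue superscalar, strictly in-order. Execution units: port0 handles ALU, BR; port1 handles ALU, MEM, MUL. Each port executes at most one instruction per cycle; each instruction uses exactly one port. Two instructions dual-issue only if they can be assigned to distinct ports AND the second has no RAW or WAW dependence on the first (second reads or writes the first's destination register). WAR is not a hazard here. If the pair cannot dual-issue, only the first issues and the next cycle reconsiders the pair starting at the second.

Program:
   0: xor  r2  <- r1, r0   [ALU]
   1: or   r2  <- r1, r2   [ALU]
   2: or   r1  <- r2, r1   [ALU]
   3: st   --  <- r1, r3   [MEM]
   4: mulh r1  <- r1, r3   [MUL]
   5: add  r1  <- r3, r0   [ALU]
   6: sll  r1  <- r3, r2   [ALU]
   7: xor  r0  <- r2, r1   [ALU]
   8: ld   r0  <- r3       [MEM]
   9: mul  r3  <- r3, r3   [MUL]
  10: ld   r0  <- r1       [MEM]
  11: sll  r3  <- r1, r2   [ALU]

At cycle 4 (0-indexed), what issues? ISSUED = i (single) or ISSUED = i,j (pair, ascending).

ISSUED = 4

0. xor.ALU @i0  | RAW+WAW r2
1. or.ALU @i1  | RAW r2
2. or.ALU @i2  | RAW r1
3. st.MEM @i3  | no-port MEM/MUL
4. mulh.MUL @i4  | WAW r1
5. add.ALU @i5  | WAW r1
6. sll.ALU @i6  | RAW r1
7. xor.ALU @i7  | WAW r0
8. ld.MEM @i8  | no-port MEM/MUL
9. mul.MUL @i9  | no-port MUL/MEM
10. ld.MEM;sll.ALU @i10&i11  | dual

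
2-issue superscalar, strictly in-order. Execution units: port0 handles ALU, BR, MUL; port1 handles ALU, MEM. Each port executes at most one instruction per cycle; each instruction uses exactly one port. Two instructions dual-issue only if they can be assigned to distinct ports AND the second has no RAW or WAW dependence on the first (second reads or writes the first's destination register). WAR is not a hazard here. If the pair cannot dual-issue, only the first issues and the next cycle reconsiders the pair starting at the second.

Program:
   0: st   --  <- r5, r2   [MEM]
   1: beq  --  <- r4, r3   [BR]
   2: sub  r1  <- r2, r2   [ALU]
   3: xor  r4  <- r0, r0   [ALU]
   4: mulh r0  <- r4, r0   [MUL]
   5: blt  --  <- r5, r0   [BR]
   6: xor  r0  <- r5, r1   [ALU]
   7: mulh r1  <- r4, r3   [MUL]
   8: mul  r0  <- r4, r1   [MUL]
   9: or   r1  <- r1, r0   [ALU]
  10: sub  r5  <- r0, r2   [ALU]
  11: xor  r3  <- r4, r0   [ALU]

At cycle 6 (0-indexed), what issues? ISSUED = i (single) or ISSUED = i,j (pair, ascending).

  cy0 -> i0/i1 (st beq) 2-wide
  cy1 -> i2/i3 (sub xor) 2-wide
  cy2 -> i4 (mulh) no-port MUL/BR
  cy3 -> i5/i6 (blt xor) 2-wide
  cy4 -> i7 (mulh) no-port MUL/MUL
  cy5 -> i8 (mul) RAW r0
  cy6 -> i9/i10 (or sub) 2-wide
  cy7 -> i11 (xor) tail

ISSUED = 9,10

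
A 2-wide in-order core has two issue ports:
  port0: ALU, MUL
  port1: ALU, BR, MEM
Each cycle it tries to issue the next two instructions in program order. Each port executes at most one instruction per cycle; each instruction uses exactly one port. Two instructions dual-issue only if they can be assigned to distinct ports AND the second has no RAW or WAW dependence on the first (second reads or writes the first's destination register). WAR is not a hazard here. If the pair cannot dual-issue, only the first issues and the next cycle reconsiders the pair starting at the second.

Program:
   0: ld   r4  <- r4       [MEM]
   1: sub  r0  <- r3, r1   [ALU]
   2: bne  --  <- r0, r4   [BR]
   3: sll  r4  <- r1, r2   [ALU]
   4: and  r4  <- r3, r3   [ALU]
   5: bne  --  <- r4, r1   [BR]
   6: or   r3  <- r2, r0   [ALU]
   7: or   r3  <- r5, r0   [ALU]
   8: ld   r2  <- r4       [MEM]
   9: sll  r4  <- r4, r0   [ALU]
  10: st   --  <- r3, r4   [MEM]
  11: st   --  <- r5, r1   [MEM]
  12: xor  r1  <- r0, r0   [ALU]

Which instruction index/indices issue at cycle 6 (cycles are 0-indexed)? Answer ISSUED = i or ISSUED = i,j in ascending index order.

c0: i0,i1 ld.MEM;sub.ALU  pair
c1: i2,i3 bne.BR;sll.ALU  pair
c2: i4 and.ALU  RAW r4
c3: i5,i6 bne.BR;or.ALU  pair
c4: i7,i8 or.ALU;ld.MEM  pair
c5: i9 sll.ALU  RAW r4
c6: i10 st.MEM  no-port MEM/MEM
c7: i11,i12 st.MEM;xor.ALU  pair

ISSUED = 10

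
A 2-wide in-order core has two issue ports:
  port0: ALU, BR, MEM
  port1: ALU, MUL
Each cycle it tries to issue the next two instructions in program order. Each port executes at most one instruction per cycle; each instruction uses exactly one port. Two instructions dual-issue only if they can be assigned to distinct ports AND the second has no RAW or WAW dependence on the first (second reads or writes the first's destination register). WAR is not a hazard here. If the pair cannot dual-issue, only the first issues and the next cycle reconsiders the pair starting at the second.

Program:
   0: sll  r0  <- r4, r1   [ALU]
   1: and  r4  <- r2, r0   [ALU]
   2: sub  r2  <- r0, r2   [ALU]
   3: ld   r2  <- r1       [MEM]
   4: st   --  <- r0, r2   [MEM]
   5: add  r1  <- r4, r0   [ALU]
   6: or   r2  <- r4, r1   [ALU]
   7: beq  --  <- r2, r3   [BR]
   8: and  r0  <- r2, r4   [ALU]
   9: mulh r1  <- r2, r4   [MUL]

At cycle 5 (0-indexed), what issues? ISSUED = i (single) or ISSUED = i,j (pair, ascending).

c0: i0 sll.ALU  RAW r0
c1: i1+i2 and.ALU/sub.ALU  pair
c2: i3 ld.MEM  no-port MEM/MEM
c3: i4+i5 st.MEM/add.ALU  pair
c4: i6 or.ALU  RAW r2
c5: i7+i8 beq.BR/and.ALU  pair
c6: i9 mulh.MUL  tail

ISSUED = 7,8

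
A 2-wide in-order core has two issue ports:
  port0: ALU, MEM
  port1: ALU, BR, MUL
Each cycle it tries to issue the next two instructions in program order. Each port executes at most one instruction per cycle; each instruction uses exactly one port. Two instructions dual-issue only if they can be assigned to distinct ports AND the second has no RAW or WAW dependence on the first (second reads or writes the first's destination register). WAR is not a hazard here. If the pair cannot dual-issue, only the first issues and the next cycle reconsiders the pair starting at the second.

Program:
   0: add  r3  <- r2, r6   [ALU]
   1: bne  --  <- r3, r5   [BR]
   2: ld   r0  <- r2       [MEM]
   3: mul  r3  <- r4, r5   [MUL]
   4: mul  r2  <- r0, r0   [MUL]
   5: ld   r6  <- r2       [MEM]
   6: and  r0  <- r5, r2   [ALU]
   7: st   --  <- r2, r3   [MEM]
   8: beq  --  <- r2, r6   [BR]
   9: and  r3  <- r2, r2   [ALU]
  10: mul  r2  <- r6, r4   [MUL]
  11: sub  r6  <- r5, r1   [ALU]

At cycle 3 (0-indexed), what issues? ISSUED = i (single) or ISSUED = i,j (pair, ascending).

ISSUED = 4

t=0 i0:add ; RAW r3
t=1 i1+i2:bne ld ; pair
t=2 i3:mul ; no-port MUL/MUL
t=3 i4:mul ; RAW r2
t=4 i5+i6:ld and ; pair
t=5 i7+i8:st beq ; pair
t=6 i9+i10:and mul ; pair
t=7 i11:sub ; tail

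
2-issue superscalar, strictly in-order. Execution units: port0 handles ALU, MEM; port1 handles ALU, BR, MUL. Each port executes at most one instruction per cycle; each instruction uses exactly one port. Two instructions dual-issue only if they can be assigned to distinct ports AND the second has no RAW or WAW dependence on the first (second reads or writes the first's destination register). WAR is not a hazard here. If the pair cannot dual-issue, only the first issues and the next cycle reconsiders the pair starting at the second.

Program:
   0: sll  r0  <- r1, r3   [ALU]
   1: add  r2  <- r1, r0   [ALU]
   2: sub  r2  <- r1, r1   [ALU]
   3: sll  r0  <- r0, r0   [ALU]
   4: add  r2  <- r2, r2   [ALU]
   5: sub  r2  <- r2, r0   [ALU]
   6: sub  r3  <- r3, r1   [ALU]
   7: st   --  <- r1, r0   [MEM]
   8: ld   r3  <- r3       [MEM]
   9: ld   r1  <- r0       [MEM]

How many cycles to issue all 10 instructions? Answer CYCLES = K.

0. sll @i0  | RAW r0
1. add @i1  | WAW r2
2. sub+sll @i2/i3  | pair
3. add @i4  | RAW+WAW r2
4. sub+sub @i5/i6  | pair
5. st @i7  | no-port MEM/MEM
6. ld @i8  | no-port MEM/MEM
7. ld @i9  | tail

CYCLES = 8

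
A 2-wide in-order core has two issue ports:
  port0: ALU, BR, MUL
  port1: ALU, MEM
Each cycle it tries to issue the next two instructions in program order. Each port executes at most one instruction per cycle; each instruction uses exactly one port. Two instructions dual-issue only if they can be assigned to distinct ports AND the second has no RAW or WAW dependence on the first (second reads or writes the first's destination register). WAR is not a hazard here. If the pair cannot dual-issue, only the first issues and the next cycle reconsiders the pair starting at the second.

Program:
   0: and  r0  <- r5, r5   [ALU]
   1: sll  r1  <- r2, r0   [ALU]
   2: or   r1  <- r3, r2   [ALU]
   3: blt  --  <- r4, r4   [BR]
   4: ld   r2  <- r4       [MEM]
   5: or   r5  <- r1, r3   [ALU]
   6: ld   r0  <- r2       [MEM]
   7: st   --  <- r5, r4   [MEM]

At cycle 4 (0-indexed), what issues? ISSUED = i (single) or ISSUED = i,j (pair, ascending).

ISSUED = 6

#0 head=0: and i0 RAW r0
#1 head=1: sll i1 WAW r1
#2 head=2: or blt i2/i3 pair
#3 head=4: ld or i4/i5 pair
#4 head=6: ld i6 no-port MEM/MEM
#5 head=7: st i7 tail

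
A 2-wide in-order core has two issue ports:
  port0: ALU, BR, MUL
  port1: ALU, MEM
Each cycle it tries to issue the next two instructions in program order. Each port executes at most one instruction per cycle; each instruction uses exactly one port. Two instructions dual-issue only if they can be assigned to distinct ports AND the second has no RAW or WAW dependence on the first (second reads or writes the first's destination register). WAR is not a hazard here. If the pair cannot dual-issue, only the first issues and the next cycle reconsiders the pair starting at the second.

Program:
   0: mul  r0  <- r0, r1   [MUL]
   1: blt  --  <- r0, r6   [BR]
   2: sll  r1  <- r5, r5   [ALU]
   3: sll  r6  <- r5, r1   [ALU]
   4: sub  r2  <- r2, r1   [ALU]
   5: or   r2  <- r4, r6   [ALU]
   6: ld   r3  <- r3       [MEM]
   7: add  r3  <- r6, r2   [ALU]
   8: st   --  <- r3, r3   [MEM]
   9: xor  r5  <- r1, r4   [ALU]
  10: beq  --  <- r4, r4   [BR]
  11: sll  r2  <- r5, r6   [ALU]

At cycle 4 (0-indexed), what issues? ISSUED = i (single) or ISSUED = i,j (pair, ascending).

  cy0 -> i0 (mul.MUL) no-port MUL/BR
  cy1 -> i1+i2 (blt.BR sll.ALU) 2-wide
  cy2 -> i3+i4 (sll.ALU sub.ALU) 2-wide
  cy3 -> i5+i6 (or.ALU ld.MEM) 2-wide
  cy4 -> i7 (add.ALU) RAW r3
  cy5 -> i8+i9 (st.MEM xor.ALU) 2-wide
  cy6 -> i10+i11 (beq.BR sll.ALU) 2-wide

ISSUED = 7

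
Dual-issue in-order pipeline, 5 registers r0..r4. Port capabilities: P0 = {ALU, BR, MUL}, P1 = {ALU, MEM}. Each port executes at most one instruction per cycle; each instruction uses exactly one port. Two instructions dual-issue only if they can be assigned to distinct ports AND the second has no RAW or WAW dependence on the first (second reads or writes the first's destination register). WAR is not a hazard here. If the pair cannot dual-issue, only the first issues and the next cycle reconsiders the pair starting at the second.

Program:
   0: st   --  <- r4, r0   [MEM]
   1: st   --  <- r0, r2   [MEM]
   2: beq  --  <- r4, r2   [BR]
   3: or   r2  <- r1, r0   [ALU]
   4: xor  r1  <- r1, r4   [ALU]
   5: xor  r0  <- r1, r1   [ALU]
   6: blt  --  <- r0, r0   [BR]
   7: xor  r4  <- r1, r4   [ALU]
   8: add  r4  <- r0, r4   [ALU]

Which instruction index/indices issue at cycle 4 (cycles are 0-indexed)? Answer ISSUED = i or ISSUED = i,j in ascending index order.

[0] i0  st.MEM  -- no-port MEM/MEM
[1] i1,i2  st.MEM beq.BR  -- 2-wide
[2] i3,i4  or.ALU xor.ALU  -- 2-wide
[3] i5  xor.ALU  -- RAW r0
[4] i6,i7  blt.BR xor.ALU  -- 2-wide
[5] i8  add.ALU  -- tail

ISSUED = 6,7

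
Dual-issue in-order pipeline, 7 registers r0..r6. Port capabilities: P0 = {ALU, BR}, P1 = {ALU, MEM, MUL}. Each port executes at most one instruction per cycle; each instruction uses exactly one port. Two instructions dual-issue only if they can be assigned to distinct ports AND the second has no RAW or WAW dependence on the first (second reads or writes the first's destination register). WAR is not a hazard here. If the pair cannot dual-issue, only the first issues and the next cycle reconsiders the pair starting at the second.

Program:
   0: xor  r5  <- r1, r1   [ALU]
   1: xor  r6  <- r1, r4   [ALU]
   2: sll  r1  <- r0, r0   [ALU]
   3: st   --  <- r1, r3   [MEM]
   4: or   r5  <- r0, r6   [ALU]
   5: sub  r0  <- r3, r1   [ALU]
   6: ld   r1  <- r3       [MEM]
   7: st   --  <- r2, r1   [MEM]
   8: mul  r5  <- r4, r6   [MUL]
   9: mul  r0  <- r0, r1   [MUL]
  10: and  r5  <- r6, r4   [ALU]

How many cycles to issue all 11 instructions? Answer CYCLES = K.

[0] i0,i1  xor xor  -- dual
[1] i2  sll  -- RAW r1
[2] i3,i4  st or  -- dual
[3] i5,i6  sub ld  -- dual
[4] i7  st  -- no-port MEM/MUL
[5] i8  mul  -- no-port MUL/MUL
[6] i9,i10  mul and  -- dual

CYCLES = 7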